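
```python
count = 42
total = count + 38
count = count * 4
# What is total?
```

Trace:
`count = 42` → count = 42
`total = count + 38` → total = 80
`count = count * 4` → count = 168
So total = 80

Answer: 80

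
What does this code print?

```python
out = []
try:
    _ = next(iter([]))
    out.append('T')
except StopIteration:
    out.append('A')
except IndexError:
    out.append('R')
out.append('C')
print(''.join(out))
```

Execution trace: 'A' (except StopIteration) → 'C' (after the try/except). Output: AC

Answer: AC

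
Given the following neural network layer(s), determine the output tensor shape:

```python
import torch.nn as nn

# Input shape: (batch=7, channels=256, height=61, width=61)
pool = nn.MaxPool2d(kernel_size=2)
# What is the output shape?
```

Input: (7, 256, 61, 61) -> Output: (7, 256, 30, 30)

Answer: (7, 256, 30, 30)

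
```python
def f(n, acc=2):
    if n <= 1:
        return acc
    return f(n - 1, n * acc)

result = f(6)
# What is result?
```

Accumulator trace (n, acc): (6, 2) -> (5, 12) -> (4, 60) -> (3, 240) -> (2, 720) -> (1, 1440) -> return 1440

Answer: 1440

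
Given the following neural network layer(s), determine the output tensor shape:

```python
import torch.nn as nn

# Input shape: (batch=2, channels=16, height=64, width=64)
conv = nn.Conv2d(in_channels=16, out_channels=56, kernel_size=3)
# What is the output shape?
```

Input: (2, 16, 64, 64) -> Output: (2, 56, 62, 62)

Answer: (2, 56, 62, 62)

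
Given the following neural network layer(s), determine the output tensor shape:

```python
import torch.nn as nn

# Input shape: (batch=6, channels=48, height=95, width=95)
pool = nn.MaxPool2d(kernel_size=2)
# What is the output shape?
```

Input: (6, 48, 95, 95) -> Output: (6, 48, 47, 47)

Answer: (6, 48, 47, 47)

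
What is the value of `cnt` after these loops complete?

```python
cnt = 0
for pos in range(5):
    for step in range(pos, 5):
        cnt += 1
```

Upper triangle: 5 + 4 + ... + 1
`cnt` takes the values: 0 → 1 → 2 → 3 → 4 → 5 → 6 → 7 → 8 → 9 → 10 → 11 → 12 → 13 → 14 → 15

Answer: 15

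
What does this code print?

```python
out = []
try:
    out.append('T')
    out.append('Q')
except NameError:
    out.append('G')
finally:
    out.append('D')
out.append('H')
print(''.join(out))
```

Execution trace: 'T' (try body) → 'Q' (try body, no exception) → 'D' (finally) → 'H' (after the try/except). Output: TQDH

Answer: TQDH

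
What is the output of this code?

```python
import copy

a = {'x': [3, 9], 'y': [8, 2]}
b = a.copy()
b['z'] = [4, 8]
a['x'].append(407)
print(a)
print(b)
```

Key concept: shallow copy of dict with mutable values.
Step by step:
`a = {'x': [3, 9], 'y': [8, 2]}` → a = {'x': [3, 9], 'y': [8, 2]}
`b = a.copy()` → b = {'x': [3, 9], 'y': [8, 2]}
`b['z'] = [4, 8]` → b = {'x': [3, 9], 'y': [8, 2], 'z': [4, 8]}
`a['x'].append(407)` → a = {'x': [3, 9, 407], 'y': [8, 2]}; b = {'x': [3, 9, 407], 'y': [8, 2], 'z': [4, 8]}
`print(a)` → prints {'x': [3, 9, 407], 'y': [8, 2]}
`print(b)` → prints {'x': [3, 9, 407], 'y': [8, 2], 'z': [4, 8]}

Answer:
{'x': [3, 9, 407], 'y': [8, 2]}
{'x': [3, 9, 407], 'y': [8, 2], 'z': [4, 8]}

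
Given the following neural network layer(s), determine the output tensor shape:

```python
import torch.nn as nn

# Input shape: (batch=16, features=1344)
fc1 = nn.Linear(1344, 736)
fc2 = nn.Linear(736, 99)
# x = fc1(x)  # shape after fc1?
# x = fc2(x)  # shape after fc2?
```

Input: (16, 1344) -> after fc1: (16, 736) -> Output: (16, 99)

Answer: (16, 99)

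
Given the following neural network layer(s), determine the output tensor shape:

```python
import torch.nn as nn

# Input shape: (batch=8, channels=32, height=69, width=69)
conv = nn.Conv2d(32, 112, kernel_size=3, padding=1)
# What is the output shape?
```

Input: (8, 32, 69, 69) -> Output: (8, 112, 69, 69)

Answer: (8, 112, 69, 69)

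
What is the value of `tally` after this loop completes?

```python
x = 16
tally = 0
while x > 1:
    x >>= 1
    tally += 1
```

Count right shifts until 1
`tally` takes the values: 0 → 1 → 2 → 3 → 4

Answer: 4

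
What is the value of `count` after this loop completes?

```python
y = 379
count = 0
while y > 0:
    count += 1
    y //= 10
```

Count digits by repeated division by 10
`count` takes the values: 0 → 1 → 2 → 3

Answer: 3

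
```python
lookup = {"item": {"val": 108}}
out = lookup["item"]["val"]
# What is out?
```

Trace:
`lookup = {"item": {"val": 108}}` → lookup = {'item': {'val': 108}}
`out = lookup["item"]["val"]` → out = 108
So out = 108

Answer: 108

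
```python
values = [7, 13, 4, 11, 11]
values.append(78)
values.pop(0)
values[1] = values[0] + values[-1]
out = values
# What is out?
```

Trace:
`values = [7, 13, 4, 11, 11]` → values = [7, 13, 4, 11, 11]
`values.append(78)` → values = [7, 13, 4, 11, 11, 78]
`values.pop(0)` → values = [13, 4, 11, 11, 78]
`values[1] = values[0] + values[-1]` → values = [13, 91, 11, 11, 78]
`out = values` → out = [13, 91, 11, 11, 78]
So out = [13, 91, 11, 11, 78]

Answer: [13, 91, 11, 11, 78]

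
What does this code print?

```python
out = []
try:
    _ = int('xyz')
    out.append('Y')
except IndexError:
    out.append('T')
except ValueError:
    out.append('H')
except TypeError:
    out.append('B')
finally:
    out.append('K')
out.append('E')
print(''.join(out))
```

Execution trace: 'H' (except ValueError) → 'K' (finally) → 'E' (after the try/except). Output: HKE

Answer: HKE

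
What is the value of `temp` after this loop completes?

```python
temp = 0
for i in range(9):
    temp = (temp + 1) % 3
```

Increment mod 3, 9 times = 0
`temp` takes the values: 0 → 1 → 2 → 0 → 1 → 2 → 0 → 1 → 2 → 0

Answer: 0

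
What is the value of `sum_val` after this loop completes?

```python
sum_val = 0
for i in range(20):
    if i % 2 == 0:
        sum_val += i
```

Sum of even numbers 0 to 19
`sum_val` takes the values: 0 → 2 → 6 → 12 → 20 → 30 → 42 → 56 → 72 → 90

Answer: 90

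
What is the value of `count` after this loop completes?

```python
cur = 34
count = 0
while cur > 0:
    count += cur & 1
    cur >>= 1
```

Count set bits in 34 (binary: 0b100010)
`count` takes the values: 0 → 1 → 2

Answer: 2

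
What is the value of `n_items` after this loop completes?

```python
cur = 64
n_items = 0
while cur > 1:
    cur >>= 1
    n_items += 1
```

Count right shifts until 1
`n_items` takes the values: 0 → 1 → 2 → 3 → 4 → 5 → 6

Answer: 6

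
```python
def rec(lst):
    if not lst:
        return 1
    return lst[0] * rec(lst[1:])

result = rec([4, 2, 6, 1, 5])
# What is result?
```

Product over [4, 2, 6, 1, 5] = 4 * 2 * 6 * 1 * 5 = 240

Answer: 240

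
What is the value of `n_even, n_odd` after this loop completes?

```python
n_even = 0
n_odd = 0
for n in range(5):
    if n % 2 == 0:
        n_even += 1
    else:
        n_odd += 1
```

Count evens and odds in range(5)
`n_even, n_odd` takes the values: (0, 0) → (1, 0) → (1, 1) → (2, 1) → (2, 2) → (3, 2)

Answer: 3, 2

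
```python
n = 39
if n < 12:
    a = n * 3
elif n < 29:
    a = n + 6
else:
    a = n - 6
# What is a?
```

Trace:
`n = 39` → n = 39
`if n < 12: ...` → n < 12 is False, n < 29 is False, take else branch → a = 33
So a = 33

Answer: 33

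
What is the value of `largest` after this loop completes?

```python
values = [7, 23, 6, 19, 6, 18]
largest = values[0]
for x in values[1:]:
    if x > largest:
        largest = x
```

Maximum of [7, 23, 6, 19, 6, 18]
`largest` takes the values: 7 → 23

Answer: 23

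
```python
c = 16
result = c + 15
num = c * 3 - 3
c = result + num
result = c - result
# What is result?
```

Trace:
`c = 16` → c = 16
`result = c + 15` → result = 31
`num = c * 3 - 3` → num = 45
`c = result + num` → c = 76
`result = c - result` → result = 45
So result = 45

Answer: 45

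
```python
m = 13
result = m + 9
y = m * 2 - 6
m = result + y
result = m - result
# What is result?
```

Trace:
`m = 13` → m = 13
`result = m + 9` → result = 22
`y = m * 2 - 6` → y = 20
`m = result + y` → m = 42
`result = m - result` → result = 20
So result = 20

Answer: 20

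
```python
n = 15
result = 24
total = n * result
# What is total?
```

Trace:
`n = 15` → n = 15
`result = 24` → result = 24
`total = n * result` → total = 360
So total = 360

Answer: 360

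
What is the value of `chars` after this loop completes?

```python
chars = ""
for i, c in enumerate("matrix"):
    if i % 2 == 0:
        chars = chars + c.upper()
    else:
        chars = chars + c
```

Uppercase even positions in 'matrix'
`chars` takes the values: "" → "M" → "Ma" → "MaT" → "MaTr" → "MaTrI" → "MaTrIx"

Answer: "MaTrIx"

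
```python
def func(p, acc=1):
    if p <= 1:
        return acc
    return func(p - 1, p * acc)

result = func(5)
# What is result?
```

Accumulator trace (n, acc): (5, 1) -> (4, 5) -> (3, 20) -> (2, 60) -> (1, 120) -> return 120

Answer: 120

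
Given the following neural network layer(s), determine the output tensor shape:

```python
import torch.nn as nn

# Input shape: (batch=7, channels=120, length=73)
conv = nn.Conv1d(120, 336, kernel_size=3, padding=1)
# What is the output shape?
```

Input: (7, 120, 73) -> Output: (7, 336, 73)

Answer: (7, 336, 73)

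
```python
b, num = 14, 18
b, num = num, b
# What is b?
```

Trace:
`b, num = 14, 18` → b = 14; num = 18
`b, num = num, b` → b = 18; num = 14
So b = 18

Answer: 18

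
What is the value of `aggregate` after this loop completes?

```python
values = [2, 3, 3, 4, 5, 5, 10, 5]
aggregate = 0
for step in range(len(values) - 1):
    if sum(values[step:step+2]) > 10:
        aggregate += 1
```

Count windows with sum > 10
`aggregate` takes the values: 0 → 1 → 2

Answer: 2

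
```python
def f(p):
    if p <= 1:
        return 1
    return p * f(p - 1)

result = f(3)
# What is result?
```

f(3) = 3 * 2 * 1 = 6

Answer: 6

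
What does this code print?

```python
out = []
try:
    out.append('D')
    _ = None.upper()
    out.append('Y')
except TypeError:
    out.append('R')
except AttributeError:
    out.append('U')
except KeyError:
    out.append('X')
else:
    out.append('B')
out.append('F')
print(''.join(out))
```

Execution trace: 'D' (try body) → 'U' (except AttributeError) → 'F' (after the try/except). Output: DUF

Answer: DUF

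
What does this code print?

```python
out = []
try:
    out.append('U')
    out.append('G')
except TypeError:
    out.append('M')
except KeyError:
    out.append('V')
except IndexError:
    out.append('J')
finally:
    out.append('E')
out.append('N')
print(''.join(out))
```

Execution trace: 'U' (try body) → 'G' (try body, no exception) → 'E' (finally) → 'N' (after the try/except). Output: UGEN

Answer: UGEN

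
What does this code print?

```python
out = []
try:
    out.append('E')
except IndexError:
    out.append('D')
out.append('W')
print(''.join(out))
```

Execution trace: 'E' (try body, no exception) → 'W' (after the try/except). Output: EW

Answer: EW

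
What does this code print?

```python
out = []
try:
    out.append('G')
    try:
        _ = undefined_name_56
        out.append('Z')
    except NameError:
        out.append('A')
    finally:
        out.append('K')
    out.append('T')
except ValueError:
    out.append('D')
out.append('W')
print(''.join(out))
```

Execution trace: 'G' (try body) → 'A' (inner except NameError) → 'K' (inner finally) → 'T' (try body, no exception) → 'W' (after the try/except). Output: GAKTW

Answer: GAKTW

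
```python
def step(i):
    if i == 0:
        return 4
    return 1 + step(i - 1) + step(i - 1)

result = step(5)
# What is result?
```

step(i) = 1 + 2·step(i-1), step(0)=4. Closed form: (4+1)·2^5 - 1 = 159.

Answer: 159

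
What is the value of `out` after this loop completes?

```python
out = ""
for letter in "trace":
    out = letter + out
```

Reverse 'trace'
`out` takes the values: "" → "t" → "rt" → "art" → "cart" → "ecart"

Answer: "ecart"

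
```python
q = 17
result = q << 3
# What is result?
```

Trace:
`q = 17` → q = 17
`result = q << 3` → result = 136
So result = 136

Answer: 136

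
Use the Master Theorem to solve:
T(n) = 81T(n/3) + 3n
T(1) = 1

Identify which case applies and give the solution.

a=81, b=3, f(n)=3n. log_3(81) = 4. Since c=1 < 4, Case 1 applies: T(n) = Θ(n^log_b(a)) = O(n^4).

Answer: O(n^4) - Case 1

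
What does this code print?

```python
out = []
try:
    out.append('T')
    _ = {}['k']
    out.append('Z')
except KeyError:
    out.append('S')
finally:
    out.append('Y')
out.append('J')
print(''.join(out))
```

Execution trace: 'T' (try body) → 'S' (except KeyError) → 'Y' (finally) → 'J' (after the try/except). Output: TSYJ

Answer: TSYJ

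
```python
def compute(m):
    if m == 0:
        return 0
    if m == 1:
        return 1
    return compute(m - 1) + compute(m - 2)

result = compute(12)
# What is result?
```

Build up from base cases: compute(0)=0, compute(1)=1, compute(2)=1, compute(3)=2, compute(4)=3, compute(5)=5, compute(6)=8, ..., compute(12)=144

Answer: 144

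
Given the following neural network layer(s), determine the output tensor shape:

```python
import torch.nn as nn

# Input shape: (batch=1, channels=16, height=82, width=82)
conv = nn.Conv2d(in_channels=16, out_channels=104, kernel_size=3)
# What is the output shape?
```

Input: (1, 16, 82, 82) -> Output: (1, 104, 80, 80)

Answer: (1, 104, 80, 80)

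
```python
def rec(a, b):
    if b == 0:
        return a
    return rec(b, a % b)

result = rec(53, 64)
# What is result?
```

rec(53, 64) -> rec(64, 53) -> rec(53, 11) -> rec(11, 9) -> rec(9, 2) -> rec(2, 1) -> rec(1, 0) -> 1

Answer: 1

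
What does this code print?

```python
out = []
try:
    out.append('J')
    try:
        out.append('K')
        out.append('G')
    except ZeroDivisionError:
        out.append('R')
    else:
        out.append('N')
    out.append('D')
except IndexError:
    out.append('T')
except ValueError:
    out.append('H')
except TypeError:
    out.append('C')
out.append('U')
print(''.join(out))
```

Execution trace: 'J' (try body) → 'K' (inner try body) → 'G' (inner try body, no exception) → 'N' (inner else) → 'D' (try body, no exception) → 'U' (after the try/except). Output: JKGNDU

Answer: JKGNDU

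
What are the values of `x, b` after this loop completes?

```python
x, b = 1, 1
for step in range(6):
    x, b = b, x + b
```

Fibonacci: after 6 iterations
`x, b` takes the values: (1, 1) → (1, 2) → (2, 3) → (3, 5) → (5, 8) → (8, 13) → (13, 21)

Answer: 13, 21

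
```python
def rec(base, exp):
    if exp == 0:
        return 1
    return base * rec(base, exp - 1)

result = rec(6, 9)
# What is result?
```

rec(6, 9) = 6 * 6 * 6 * 6 * 6 * 6 * 6 * 6 * 6 = 10077696

Answer: 10077696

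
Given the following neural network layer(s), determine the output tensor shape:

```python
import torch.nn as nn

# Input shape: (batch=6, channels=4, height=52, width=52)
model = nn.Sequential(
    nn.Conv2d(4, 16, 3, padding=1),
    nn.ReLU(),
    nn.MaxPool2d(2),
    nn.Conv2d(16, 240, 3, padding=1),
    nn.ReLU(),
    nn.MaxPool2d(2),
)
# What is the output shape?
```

Input: (6, 4, 52, 52) -> after first Conv2d: (6, 16, 52, 52) -> after first MaxPool2d: (6, 16, 26, 26) -> after second Conv2d: (6, 240, 26, 26) -> Output: (6, 240, 13, 13)

Answer: (6, 240, 13, 13)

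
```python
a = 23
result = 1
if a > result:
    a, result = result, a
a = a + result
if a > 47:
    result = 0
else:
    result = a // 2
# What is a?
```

Trace:
`a = 23` → a = 23
`result = 1` → result = 1
`if a > result: ...` → a > result is True → a = 1; result = 23
`a = a + result` → a = 24
`if a > 47: ...` → a > 47 is False, take else branch → result = 12
So a = 24

Answer: 24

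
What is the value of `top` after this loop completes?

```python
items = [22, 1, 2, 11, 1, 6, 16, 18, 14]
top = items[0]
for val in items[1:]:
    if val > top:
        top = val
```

Maximum of [22, 1, 2, 11, 1, 6, 16, 18, 14]
`top` takes the values: 22

Answer: 22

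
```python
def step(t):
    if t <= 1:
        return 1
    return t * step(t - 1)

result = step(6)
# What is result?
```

step(6) = 6 * 5 * 4 * 3 * 2 * 1 = 720

Answer: 720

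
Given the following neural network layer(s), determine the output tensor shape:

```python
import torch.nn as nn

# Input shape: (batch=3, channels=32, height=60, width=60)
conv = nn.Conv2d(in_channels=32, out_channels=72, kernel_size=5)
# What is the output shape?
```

Input: (3, 32, 60, 60) -> Output: (3, 72, 56, 56)

Answer: (3, 72, 56, 56)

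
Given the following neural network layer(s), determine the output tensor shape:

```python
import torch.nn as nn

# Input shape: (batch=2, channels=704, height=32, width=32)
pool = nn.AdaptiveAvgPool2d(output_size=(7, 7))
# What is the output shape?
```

Input: (2, 704, 32, 32) -> Output: (2, 704, 7, 7)

Answer: (2, 704, 7, 7)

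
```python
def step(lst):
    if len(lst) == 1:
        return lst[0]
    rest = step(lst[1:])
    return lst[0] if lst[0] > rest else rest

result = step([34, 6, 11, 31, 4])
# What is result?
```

Recursive max over [34, 6, 11, 31, 4] = 34

Answer: 34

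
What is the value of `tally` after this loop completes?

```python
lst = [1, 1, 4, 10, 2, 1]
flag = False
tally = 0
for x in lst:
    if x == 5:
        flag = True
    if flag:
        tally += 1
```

Count elements after first 5 in [1, 1, 4, 10, 2, 1]
`tally` takes the values: 0

Answer: 0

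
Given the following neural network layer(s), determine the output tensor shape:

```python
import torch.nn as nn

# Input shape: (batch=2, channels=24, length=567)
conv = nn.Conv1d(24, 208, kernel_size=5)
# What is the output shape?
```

Input: (2, 24, 567) -> Output: (2, 208, 563)

Answer: (2, 208, 563)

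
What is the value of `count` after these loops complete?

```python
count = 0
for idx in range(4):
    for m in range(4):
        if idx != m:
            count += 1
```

4² - 4 (exclude diagonal)
`count` takes the values: 0 → 1 → 2 → 3 → 4 → 5 → 6 → 7 → 8 → 9 → 10 → 11 → 12

Answer: 12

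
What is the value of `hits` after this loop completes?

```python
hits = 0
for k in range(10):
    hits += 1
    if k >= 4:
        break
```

Loop breaks when k reaches 4, hits is 5
`hits` takes the values: 0 → 1 → 2 → 3 → 4 → 5

Answer: 5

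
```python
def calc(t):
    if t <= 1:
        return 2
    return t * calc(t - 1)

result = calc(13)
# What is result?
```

calc(13) = 13 * 12 * 11 * 10 * 9 * 8 * 7 * 6 * 5 * 4 * 3 * 2 * 2 = 12454041600

Answer: 12454041600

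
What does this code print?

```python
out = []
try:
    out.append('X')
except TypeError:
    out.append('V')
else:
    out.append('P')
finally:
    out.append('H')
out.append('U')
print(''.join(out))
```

Execution trace: 'X' (try body, no exception) → 'P' (else) → 'H' (finally) → 'U' (after the try/except). Output: XPHU

Answer: XPHU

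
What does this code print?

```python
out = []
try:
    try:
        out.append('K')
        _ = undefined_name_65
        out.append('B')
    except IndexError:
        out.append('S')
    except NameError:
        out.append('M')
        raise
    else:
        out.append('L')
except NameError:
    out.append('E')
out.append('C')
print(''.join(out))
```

Execution trace: 'K' (inner try body) → 'M' (inner except NameError) → 'E' (outer except NameError) → 'C' (after the try/except). Output: KMEC

Answer: KMEC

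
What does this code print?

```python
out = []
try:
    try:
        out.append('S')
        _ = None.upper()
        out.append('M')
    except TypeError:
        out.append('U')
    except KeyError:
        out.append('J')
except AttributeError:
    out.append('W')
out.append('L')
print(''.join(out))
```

Execution trace: 'S' (try body) → 'W' (outer except AttributeError) → 'L' (after the try/except). Output: SWL

Answer: SWL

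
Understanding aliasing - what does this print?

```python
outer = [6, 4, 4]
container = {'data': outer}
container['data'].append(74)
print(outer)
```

Key concept: dict holds reference to list.
Step by step:
`outer = [6, 4, 4]` → outer = [6, 4, 4]
`container = {'data': outer}` → container = {'data': [6, 4, 4]}
`container['data'].append(74)` → outer = [6, 4, 4, 74]; container = {'data': [6, 4, 4, 74]}
`print(outer)` → prints [6, 4, 4, 74]

Answer: [6, 4, 4, 74]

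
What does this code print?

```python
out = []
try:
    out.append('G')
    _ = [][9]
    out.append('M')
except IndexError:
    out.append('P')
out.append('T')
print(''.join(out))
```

Execution trace: 'G' (try body) → 'P' (except IndexError) → 'T' (after the try/except). Output: GPT

Answer: GPT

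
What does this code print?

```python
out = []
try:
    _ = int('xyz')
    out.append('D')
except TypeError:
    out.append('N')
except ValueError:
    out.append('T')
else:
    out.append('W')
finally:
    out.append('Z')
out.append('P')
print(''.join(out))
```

Execution trace: 'T' (except ValueError) → 'Z' (finally) → 'P' (after the try/except). Output: TZP

Answer: TZP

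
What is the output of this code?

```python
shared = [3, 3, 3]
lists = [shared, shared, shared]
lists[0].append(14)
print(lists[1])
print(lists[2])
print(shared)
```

Key concept: list of same reference.
Step by step:
`shared = [3, 3, 3]` → shared = [3, 3, 3]
`lists = [shared, shared, shared]` → lists = [[3, 3, 3], [3, 3, 3], [3, 3, 3]]
`lists[0].append(14)` → shared = [3, 3, 3, 14]; lists = [[3, 3, 3, 14], [3, 3, 3, 14], [3, 3, 3, 14]]
`print(lists[1])` → prints [3, 3, 3, 14]
`print(lists[2])` → prints [3, 3, 3, 14]
`print(shared)` → prints [3, 3, 3, 14]

Answer:
[3, 3, 3, 14]
[3, 3, 3, 14]
[3, 3, 3, 14]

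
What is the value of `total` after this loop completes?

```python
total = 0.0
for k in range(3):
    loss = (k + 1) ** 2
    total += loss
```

Sum of squared losses 1² + 2² + ... + 3²
`total` takes the values: 0.0 → 1.0 → 5.0 → 14.0

Answer: 14.0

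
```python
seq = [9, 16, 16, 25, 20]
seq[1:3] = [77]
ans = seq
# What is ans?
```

Trace:
`seq = [9, 16, 16, 25, 20]` → seq = [9, 16, 16, 25, 20]
`seq[1:3] = [77]` → seq = [9, 77, 25, 20]
`ans = seq` → ans = [9, 77, 25, 20]
So ans = [9, 77, 25, 20]

Answer: [9, 77, 25, 20]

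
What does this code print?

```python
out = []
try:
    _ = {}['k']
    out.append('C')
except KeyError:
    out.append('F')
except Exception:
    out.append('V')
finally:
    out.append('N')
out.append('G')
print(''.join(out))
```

Execution trace: 'F' (except KeyError) → 'N' (finally) → 'G' (after the try/except). Output: FNG

Answer: FNG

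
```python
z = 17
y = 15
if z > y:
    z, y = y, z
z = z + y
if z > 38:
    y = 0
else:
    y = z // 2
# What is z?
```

Trace:
`z = 17` → z = 17
`y = 15` → y = 15
`if z > y: ...` → z > y is True → z = 15; y = 17
`z = z + y` → z = 32
`if z > 38: ...` → z > 38 is False, take else branch → y = 16
So z = 32

Answer: 32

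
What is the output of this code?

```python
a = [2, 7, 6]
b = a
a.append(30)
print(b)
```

Key concept: basic list aliasing.
Step by step:
`a = [2, 7, 6]` → a = [2, 7, 6]
`b = a` → b = [2, 7, 6] (same object as a)
`a.append(30)` → a = [2, 7, 6, 30] (same object as b); b = [2, 7, 6, 30] (same object as a)
`print(b)` → prints [2, 7, 6, 30]

Answer: [2, 7, 6, 30]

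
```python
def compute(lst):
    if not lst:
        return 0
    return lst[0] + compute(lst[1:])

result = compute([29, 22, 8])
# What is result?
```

29 + 22 + 8 + 0 = 59

Answer: 59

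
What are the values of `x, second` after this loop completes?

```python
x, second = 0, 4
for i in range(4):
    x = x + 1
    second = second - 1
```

x goes 0→4, second goes 4→0
`x, second` takes the values: (0, 4) → (1, 4) → (1, 3) → (2, 3) → (2, 2) → (3, 2) → (3, 1) → (4, 1) → (4, 0)

Answer: 4, 0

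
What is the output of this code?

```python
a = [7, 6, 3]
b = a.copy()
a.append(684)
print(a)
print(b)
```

Key concept: list.copy() creates independent copy.
Step by step:
`a = [7, 6, 3]` → a = [7, 6, 3]
`b = a.copy()` → b = [7, 6, 3]
`a.append(684)` → a = [7, 6, 3, 684]
`print(a)` → prints [7, 6, 3, 684]
`print(b)` → prints [7, 6, 3]

Answer:
[7, 6, 3, 684]
[7, 6, 3]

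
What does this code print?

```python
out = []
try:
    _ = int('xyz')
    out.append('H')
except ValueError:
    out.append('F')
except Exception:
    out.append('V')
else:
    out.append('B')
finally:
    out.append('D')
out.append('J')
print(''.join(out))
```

Execution trace: 'F' (except ValueError) → 'D' (finally) → 'J' (after the try/except). Output: FDJ

Answer: FDJ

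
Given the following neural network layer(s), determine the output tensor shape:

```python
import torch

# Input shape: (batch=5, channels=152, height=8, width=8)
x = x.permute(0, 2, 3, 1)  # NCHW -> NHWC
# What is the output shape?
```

Input: (5, 152, 8, 8) -> Output: (5, 8, 8, 152)

Answer: (5, 8, 8, 152)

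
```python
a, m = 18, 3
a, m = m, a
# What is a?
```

Trace:
`a, m = 18, 3` → a = 18; m = 3
`a, m = m, a` → a = 3; m = 18
So a = 3

Answer: 3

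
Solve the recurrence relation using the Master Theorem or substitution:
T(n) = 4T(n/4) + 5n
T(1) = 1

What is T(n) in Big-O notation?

By Master Theorem: a=4, b=4, f(n)=5n. Since log_4(4) = 1 and f(n) = Θ(n^1), Case 2 applies. T(n) = O(n log n).

Answer: O(n log n)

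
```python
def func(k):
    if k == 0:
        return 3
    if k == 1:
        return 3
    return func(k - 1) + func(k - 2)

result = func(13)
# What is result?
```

Build up from base cases: func(0)=3, func(1)=3, func(2)=6, func(3)=9, func(4)=15, func(5)=24, func(6)=39, ..., func(13)=1131

Answer: 1131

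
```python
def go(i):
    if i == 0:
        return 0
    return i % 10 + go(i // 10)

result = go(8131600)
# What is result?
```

Sum of digits of 8131600: 0 + 0 + 6 + 1 + 3 + 1 + 8 = 19

Answer: 19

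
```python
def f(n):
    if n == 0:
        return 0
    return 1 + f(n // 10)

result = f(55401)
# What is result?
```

Count of digits of 55401: 5

Answer: 5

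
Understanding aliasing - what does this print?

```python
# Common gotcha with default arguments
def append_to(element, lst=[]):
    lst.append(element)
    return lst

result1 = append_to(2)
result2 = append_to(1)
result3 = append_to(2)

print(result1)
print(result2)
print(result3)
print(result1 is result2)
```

Key concept: mutable default argument gotcha.
Step by step:
`result1 = append_to(2)` → result1 = [2]
`result2 = append_to(1)` → result1 = [2, 1] (same object as result2); result2 = [2, 1] (same object as result1)
`result3 = append_to(2)` → result1 = [2, 1, 2] (same object as result2, result3); result2 = [2, 1, 2] (same object as result1, result3); result3 = [2, 1, 2] (same object as result1, result2)
`print(result1)` → prints [2, 1, 2]
`print(result2)` → prints [2, 1, 2]
`print(result3)` → prints [2, 1, 2]
`print(result1 is result2)` → prints True

Answer:
[2, 1, 2]
[2, 1, 2]
[2, 1, 2]
True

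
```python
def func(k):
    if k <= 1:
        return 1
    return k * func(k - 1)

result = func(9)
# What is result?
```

func(9) = 9 * 8 * 7 * 6 * 5 * 4 * 3 * 2 * 1 = 362880

Answer: 362880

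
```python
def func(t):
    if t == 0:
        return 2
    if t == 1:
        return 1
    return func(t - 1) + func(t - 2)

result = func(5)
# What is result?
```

Build up from base cases: func(0)=2, func(1)=1, func(2)=3, func(3)=4, func(4)=7, func(5)=11

Answer: 11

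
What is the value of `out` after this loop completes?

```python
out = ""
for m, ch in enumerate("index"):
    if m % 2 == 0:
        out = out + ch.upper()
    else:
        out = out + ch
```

Uppercase even positions in 'index'
`out` takes the values: "" → "I" → "In" → "InD" → "InDe" → "InDeX"

Answer: "InDeX"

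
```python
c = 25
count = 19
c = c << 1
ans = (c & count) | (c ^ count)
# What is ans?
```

Trace:
`c = 25` → c = 25
`count = 19` → count = 19
`c = c << 1` → c = 50
`ans = (c & count) | (c ^ count)` → ans = 51
So ans = 51

Answer: 51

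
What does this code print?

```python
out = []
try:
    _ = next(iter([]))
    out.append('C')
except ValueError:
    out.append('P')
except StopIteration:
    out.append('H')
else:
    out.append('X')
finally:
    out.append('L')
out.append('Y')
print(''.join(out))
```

Execution trace: 'H' (except StopIteration) → 'L' (finally) → 'Y' (after the try/except). Output: HLY

Answer: HLY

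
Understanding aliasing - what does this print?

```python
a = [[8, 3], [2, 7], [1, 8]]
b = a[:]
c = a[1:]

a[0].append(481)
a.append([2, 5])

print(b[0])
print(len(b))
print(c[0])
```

Key concept: slice with nested mutation.
Step by step:
`a = [[8, 3], [2, 7], [1, 8]]` → a = [[8, 3], [2, 7], [1, 8]]
`b = a[:]` → b = [[8, 3], [2, 7], [1, 8]]
`c = a[1:]` → c = [[2, 7], [1, 8]]
`a[0].append(481)` → a = [[8, 3, 481], [2, 7], [1, 8]]; b = [[8, 3, 481], [2, 7], [1, 8]]
`a.append([2, 5])` → a = [[8, 3, 481], [2, 7], [1, 8], [2, 5]]
`print(b[0])` → prints [8, 3, 481]
`print(len(b))` → prints 3
`print(c[0])` → prints [2, 7]

Answer:
[8, 3, 481]
3
[2, 7]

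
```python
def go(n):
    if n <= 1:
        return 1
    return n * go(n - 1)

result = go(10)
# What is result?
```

go(10) = 10 * 9 * 8 * 7 * 6 * 5 * 4 * 3 * 2 * 1 = 3628800

Answer: 3628800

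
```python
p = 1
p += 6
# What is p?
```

Trace:
`p = 1` → p = 1
`p += 6` → p = 7
So p = 7

Answer: 7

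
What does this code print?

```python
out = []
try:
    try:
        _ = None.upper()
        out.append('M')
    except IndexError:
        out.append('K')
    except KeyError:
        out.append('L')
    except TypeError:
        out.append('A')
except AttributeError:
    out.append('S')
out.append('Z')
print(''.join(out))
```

Execution trace: 'S' (outer except AttributeError) → 'Z' (after the try/except). Output: SZ

Answer: SZ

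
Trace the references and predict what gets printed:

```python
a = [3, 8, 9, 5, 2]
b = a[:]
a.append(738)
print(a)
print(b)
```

Key concept: slice [:] creates copy.
Step by step:
`a = [3, 8, 9, 5, 2]` → a = [3, 8, 9, 5, 2]
`b = a[:]` → b = [3, 8, 9, 5, 2]
`a.append(738)` → a = [3, 8, 9, 5, 2, 738]
`print(a)` → prints [3, 8, 9, 5, 2, 738]
`print(b)` → prints [3, 8, 9, 5, 2]

Answer:
[3, 8, 9, 5, 2, 738]
[3, 8, 9, 5, 2]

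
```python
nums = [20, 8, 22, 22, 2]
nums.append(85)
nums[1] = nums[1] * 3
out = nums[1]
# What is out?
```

Trace:
`nums = [20, 8, 22, 22, 2]` → nums = [20, 8, 22, 22, 2]
`nums.append(85)` → nums = [20, 8, 22, 22, 2, 85]
`nums[1] = nums[1] * 3` → nums = [20, 24, 22, 22, 2, 85]
`out = nums[1]` → out = 24
So out = 24

Answer: 24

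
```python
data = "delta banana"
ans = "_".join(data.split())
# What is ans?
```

Trace:
`data = "delta banana"` → data = 'delta banana'
`ans = "_".join(data.split())` → ans = 'delta_banana'
So ans = 'delta_banana'

Answer: 'delta_banana'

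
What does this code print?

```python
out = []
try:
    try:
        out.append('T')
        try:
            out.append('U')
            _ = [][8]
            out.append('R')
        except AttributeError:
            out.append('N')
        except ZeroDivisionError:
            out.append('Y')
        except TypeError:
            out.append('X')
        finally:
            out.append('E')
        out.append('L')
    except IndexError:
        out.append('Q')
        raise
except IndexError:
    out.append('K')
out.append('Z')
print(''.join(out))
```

Execution trace: 'T' (try body) → 'U' (inner try body) → 'E' (inner finally) → 'Q' (except IndexError) → 'K' (outer except IndexError) → 'Z' (after the try/except). Output: TUEQKZ

Answer: TUEQKZ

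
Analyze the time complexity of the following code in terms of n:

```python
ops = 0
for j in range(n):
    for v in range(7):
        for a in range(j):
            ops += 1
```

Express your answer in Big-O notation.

Each loop level contributes: n × 1 × n. Multiplying the contributions gives O(n^2).

Answer: O(n^2)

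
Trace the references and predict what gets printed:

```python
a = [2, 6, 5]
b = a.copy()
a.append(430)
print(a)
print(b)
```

Key concept: list.copy() creates independent copy.
Step by step:
`a = [2, 6, 5]` → a = [2, 6, 5]
`b = a.copy()` → b = [2, 6, 5]
`a.append(430)` → a = [2, 6, 5, 430]
`print(a)` → prints [2, 6, 5, 430]
`print(b)` → prints [2, 6, 5]

Answer:
[2, 6, 5, 430]
[2, 6, 5]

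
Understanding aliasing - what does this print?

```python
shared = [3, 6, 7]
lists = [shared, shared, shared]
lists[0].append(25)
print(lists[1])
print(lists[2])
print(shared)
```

Key concept: list of same reference.
Step by step:
`shared = [3, 6, 7]` → shared = [3, 6, 7]
`lists = [shared, shared, shared]` → lists = [[3, 6, 7], [3, 6, 7], [3, 6, 7]]
`lists[0].append(25)` → shared = [3, 6, 7, 25]; lists = [[3, 6, 7, 25], [3, 6, 7, 25], [3, 6, 7, 25]]
`print(lists[1])` → prints [3, 6, 7, 25]
`print(lists[2])` → prints [3, 6, 7, 25]
`print(shared)` → prints [3, 6, 7, 25]

Answer:
[3, 6, 7, 25]
[3, 6, 7, 25]
[3, 6, 7, 25]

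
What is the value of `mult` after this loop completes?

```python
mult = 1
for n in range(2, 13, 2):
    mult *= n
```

Product of even numbers 2 to 12
`mult` takes the values: 1 → 2 → 8 → 48 → 384 → 3840 → 46080

Answer: 46080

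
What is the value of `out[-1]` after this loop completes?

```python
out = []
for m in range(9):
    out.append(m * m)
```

Last element of squares 0 to 8
`out` takes the values: [] → [0] → [0, 1] → [0, 1, 4] → [0, 1, 4, 9] → [0, 1, 4, 9, 16] → [0, 1, 4, 9, 16, 25] → [0, 1, 4, 9, 16, 25, 36] → [0, 1, 4, 9, 16, 25, 36, 49] → [0, 1, 4, 9, 16, 25, 36, 49, 64]
So `out[-1]` = 64

Answer: 64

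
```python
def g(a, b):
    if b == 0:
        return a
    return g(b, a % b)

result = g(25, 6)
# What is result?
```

g(25, 6) -> g(6, 1) -> g(1, 0) -> 1

Answer: 1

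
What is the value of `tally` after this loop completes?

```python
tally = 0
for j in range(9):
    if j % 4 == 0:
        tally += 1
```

Count numbers divisible by 4 in range(9)
`tally` takes the values: 0 → 1 → 2 → 3

Answer: 3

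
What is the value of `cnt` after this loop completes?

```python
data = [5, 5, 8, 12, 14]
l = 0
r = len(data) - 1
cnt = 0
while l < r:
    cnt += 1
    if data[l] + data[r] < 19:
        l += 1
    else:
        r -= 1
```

Steps to find pair summing to 19
`cnt` takes the values: 0 → 1 → 2 → 3 → 4

Answer: 4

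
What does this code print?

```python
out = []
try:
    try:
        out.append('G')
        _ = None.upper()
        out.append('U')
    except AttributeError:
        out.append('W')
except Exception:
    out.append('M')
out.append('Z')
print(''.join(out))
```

Execution trace: 'G' (inner try body) → 'W' (inner except AttributeError) → 'Z' (after the try/except). Output: GWZ

Answer: GWZ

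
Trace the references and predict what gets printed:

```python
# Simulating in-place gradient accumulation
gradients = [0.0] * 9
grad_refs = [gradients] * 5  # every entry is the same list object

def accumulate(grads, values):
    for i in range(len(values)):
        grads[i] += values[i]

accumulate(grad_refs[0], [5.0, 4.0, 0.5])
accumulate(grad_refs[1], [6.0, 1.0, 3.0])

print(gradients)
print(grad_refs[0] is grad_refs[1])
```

Key concept: gradient accumulation aliasing.
Step by step:
`gradients = [0.0] * 9` → gradients = [0.0, 0.0, 0.0, 0.0, 0.0, 0.0, 0.0, 0.0, 0.0]
`grad_refs = [gradients] * 5` → grad_refs = [[0.0, 0.0, 0.0, 0.0, 0.0, 0.0, 0.0, 0.0, 0.0], [0.0, 0.0, 0.0, 0.0, 0.0, 0.0, 0.0, 0.0, 0.0], [0.0, 0.0, 0.0, 0.0, 0.0, 0.0, 0.0, 0.0, 0.0], [0.0, 0.0, 0.0, 0.0, 0.0, 0.0, 0.0, 0.0, 0.0], [0.0, 0.0, 0.0, 0.0, 0.0, 0.0, 0.0, 0.0, 0.0]]
`accumulate(grad_refs[0], [5.0, 4.0, 0.5])` → gradients = [5.0, 4.0, 0.5, 0.0, 0.0, 0.0, 0.0, 0.0, 0.0]; grad_refs = [[5.0, 4.0, 0.5, 0.0, 0.0, 0.0, 0.0, 0.0, 0.0], [5.0, 4.0, 0.5, 0.0, 0.0, 0.0, 0.0, 0.0, 0.0], [5.0, 4.0, 0.5, 0.0, 0.0, 0.0, 0.0, 0.0, 0.0], [5.0, 4.0, 0.5, 0.0, 0.0, 0.0, 0.0, 0.0, 0.0], [5.0, 4.0, 0.5, 0.0, 0.0, 0.0, 0.0, 0.0, 0.0]]
`accumulate(grad_refs[1], [6.0, 1.0, 3.0])` → gradients = [11.0, 5.0, 3.5, 0.0, 0.0, 0.0, 0.0, 0.0, 0.0]; grad_refs = [[11.0, 5.0, 3.5, 0.0, 0.0, 0.0, 0.0, 0.0, 0.0], [11.0, 5.0, 3.5, 0.0, 0.0, 0.0, 0.0, 0.0, 0.0], [11.0, 5.0, 3.5, 0.0, 0.0, 0.0, 0.0, 0.0, 0.0], [11.0, 5.0, 3.5, 0.0, 0.0, 0.0, 0.0, 0.0, 0.0], [11.0, 5.0, 3.5, 0.0, 0.0, 0.0, 0.0, 0.0, 0.0]]
`print(gradients)` → prints [11.0, 5.0, 3.5, 0.0, 0.0, 0.0, 0.0, 0.0, 0.0]
`print(grad_refs[0] is grad_refs[1])` → prints True

Answer:
[11.0, 5.0, 3.5, 0.0, 0.0, 0.0, 0.0, 0.0, 0.0]
True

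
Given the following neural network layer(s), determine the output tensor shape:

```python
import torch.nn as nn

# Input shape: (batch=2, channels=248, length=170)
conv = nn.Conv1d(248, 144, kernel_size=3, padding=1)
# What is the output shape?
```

Input: (2, 248, 170) -> Output: (2, 144, 170)

Answer: (2, 144, 170)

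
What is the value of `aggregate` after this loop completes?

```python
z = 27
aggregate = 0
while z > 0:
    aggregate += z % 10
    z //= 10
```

Sum digits of 27
`aggregate` takes the values: 0 → 7 → 9

Answer: 9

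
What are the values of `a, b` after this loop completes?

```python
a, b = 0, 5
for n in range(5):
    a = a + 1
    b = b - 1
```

a goes 0→5, b goes 5→0
`a, b` takes the values: (0, 5) → (1, 5) → (1, 4) → (2, 4) → (2, 3) → (3, 3) → (3, 2) → (4, 2) → (4, 1) → (5, 1) → (5, 0)

Answer: 5, 0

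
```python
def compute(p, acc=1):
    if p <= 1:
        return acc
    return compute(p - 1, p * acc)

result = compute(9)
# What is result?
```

Accumulator trace (n, acc): (9, 1) -> (8, 9) -> (7, 72) -> (6, 504) -> (5, 3024) -> (4, 15120) -> (3, 60480) -> (2, 181440) -> (1, 362880) -> return 362880

Answer: 362880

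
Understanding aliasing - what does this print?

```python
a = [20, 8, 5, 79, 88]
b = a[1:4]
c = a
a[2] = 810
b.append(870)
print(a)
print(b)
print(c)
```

Key concept: slice vs alias.
Step by step:
`a = [20, 8, 5, 79, 88]` → a = [20, 8, 5, 79, 88]
`b = a[1:4]` → b = [8, 5, 79]
`c = a` → c = [20, 8, 5, 79, 88] (same object as a)
`a[2] = 810` → a = [20, 8, 810, 79, 88] (same object as c); c = [20, 8, 810, 79, 88] (same object as a)
`b.append(870)` → b = [8, 5, 79, 870]
`print(a)` → prints [20, 8, 810, 79, 88]
`print(b)` → prints [8, 5, 79, 870]
`print(c)` → prints [20, 8, 810, 79, 88]

Answer:
[20, 8, 810, 79, 88]
[8, 5, 79, 870]
[20, 8, 810, 79, 88]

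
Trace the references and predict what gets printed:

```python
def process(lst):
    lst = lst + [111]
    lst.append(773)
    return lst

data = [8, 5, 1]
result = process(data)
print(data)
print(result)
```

Key concept: rebinding parameter vs mutation.
Step by step:
`data = [8, 5, 1]` → data = [8, 5, 1]
`result = process(data)` → result = [8, 5, 1, 111, 773]
`print(data)` → prints [8, 5, 1]
`print(result)` → prints [8, 5, 1, 111, 773]

Answer:
[8, 5, 1]
[8, 5, 1, 111, 773]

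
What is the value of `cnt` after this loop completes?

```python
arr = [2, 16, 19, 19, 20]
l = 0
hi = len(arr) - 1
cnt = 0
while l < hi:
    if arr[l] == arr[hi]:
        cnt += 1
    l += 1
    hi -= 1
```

Count matching pairs from ends
`cnt` takes the values: 0

Answer: 0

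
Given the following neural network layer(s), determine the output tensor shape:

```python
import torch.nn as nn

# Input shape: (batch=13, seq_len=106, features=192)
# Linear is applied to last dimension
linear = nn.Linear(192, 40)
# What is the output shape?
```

Input: (13, 106, 192) -> Output: (13, 106, 40)

Answer: (13, 106, 40)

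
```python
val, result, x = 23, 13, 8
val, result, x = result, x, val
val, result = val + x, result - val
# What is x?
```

Trace:
`val, result, x = 23, 13, 8` → val = 23; result = 13; x = 8
`val, result, x = result, x, val` → val = 13; result = 8; x = 23
`val, result = val + x, result - val` → val = 36; result = -5
So x = 23

Answer: 23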